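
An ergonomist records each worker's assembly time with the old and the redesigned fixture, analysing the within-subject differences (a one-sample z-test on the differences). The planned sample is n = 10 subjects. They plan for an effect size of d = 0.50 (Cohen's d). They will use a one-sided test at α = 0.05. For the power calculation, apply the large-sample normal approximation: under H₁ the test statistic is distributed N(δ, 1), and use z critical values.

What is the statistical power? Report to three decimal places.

Power ≈ 0.475

Noncentrality parameter: δ = d·√n = 0.50 × √10 = 1.5811
Critical value for a one-sided test at α = 0.05: z_α = 1.645.
Power = P(Z > 1.645 − δ) = Φ(-0.064) = 0.4746.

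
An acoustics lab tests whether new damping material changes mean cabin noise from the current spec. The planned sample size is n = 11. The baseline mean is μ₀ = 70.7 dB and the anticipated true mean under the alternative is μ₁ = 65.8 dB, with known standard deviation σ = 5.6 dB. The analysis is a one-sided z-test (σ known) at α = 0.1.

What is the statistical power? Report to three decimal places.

Standardized effect: d = |μ₁ − μ₀| / σ = |65.8 − 70.7| / 5.6 = 0.8750
Noncentrality parameter: δ = d·√n = 0.8750 × √11 = 2.9020
One-sided α = 0.1 → critical value z_{0.1} = 1.282.
Power = Φ(δ − 1.282) = Φ(1.620) = 0.9474.

Power ≈ 0.947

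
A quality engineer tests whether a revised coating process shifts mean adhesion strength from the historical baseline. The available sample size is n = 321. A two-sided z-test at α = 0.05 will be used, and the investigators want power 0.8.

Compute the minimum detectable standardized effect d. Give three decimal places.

Need Φ(δ − 1.960) = 0.8, so δ = 1.960 + 0.842 = 2.802.
(Lower-tail contribution to power is negligible for δ > 0.)
δ = d·√n ⇒ d = δ/√n = 2.802/√321 = 0.1564.

d ≈ 0.156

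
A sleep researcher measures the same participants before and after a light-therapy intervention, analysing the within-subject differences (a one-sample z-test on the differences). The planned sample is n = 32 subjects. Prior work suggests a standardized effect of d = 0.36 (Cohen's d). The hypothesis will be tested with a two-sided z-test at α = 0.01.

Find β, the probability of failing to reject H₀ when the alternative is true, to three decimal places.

Noncentrality parameter: δ = d·√n = 0.36 × √32 = 2.0365
Two-sided α = 0.01 → critical value z_{0.005} = 2.576.
Power = Φ(δ − 2.576) + Φ(−δ − 2.576) = Φ(-0.539) + Φ(-4.612) = 0.2948 + 0.0000 = 0.2948.
Type II error: β = 1 − power = 1 − 0.2948 = 0.7052.

β ≈ 0.705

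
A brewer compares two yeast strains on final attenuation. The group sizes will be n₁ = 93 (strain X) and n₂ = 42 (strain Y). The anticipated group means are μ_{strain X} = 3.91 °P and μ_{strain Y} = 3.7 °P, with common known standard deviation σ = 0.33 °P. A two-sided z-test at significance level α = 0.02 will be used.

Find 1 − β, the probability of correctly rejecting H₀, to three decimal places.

Power ≈ 0.864

Standardized effect: d = |μ_{strain X} − μ_{strain Y}| / σ = |3.91 − 3.7| / 0.33 = 0.6364
Noncentrality parameter: δ = d / √(1/n₁ + 1/n₂) = 0.6364 / √(1/93 + 1/42) = 3.4230
Critical value for a two-sided test at α = 0.02: z_{α/2} = 2.326.
Power = Φ(δ − 2.326) + Φ(−δ − 2.326) = Φ(1.097) + Φ(-5.749) = 0.8636 + 0.0000 = 0.8636.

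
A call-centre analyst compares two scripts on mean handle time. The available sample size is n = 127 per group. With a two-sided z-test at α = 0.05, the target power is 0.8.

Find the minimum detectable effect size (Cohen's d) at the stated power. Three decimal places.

Required noncentrality: δ = z_{0.025} + z_{0.20} = 1.960 + 0.842 = 2.802.
(Lower-tail contribution to power is negligible for δ > 0.)
δ = d·√(n/2) ⇒ d = δ/√(n/2) = 2.802/√(127/2) = 0.3516.

d ≈ 0.352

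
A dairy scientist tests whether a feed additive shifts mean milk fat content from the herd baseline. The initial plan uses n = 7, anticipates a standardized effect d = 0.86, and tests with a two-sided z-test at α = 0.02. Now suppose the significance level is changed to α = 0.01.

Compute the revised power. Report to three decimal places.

δ = d·√n = 0.86 × √7 = 2.2753 (unchanged). New critical value: z_{0.005} = 2.576.
Revised power = Φ(δ − 2.576) + Φ(−δ − 2.576) = Φ(-0.300) + Φ(-4.851) = 0.3819 + 0.0000 = 0.3819.

Power ≈ 0.382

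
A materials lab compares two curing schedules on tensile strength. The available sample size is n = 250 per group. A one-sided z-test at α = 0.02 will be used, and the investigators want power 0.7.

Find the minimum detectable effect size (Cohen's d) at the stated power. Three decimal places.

d ≈ 0.231

Required noncentrality: δ = z_{0.02} + z_{0.30} = 2.054 + 0.524 = 2.578.
δ = d·√(n/2) ⇒ d = δ/√(n/2) = 2.578/√(250/2) = 0.2306.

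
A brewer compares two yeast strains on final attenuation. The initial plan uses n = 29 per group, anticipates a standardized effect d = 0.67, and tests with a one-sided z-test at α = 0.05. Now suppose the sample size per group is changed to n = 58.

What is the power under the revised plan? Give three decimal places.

Power ≈ 0.975

With n = 58 per group: δ = d·√(n/2) = 0.67 × √(58/2) = 3.6081. Critical value z_{0.05} = 1.645.
Revised power = Φ(δ − 1.645) = Φ(1.963) = 0.9752.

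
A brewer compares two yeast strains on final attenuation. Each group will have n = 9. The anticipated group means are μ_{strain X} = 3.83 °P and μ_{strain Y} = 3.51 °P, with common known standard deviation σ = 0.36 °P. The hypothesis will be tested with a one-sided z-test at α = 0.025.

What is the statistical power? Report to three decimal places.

Power ≈ 0.470

Standardized effect: d = |μ_{strain X} − μ_{strain Y}| / σ = |3.83 − 3.51| / 0.36 = 0.8889
Noncentrality parameter: δ = d·√(n/2) = 0.8889 × √(9/2) = 1.8856
One-sided α = 0.025 → critical value z_{0.025} = 1.960.
Power = Φ(δ − 1.960) = Φ(-0.074) = 0.4704.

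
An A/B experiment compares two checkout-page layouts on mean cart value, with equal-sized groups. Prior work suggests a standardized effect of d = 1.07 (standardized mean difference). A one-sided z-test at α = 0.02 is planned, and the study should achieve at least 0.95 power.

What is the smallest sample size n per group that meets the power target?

n = 24 per group

Set Φ(δ − 2.054) = 0.95; then δ − 2.054 = Φ⁻¹(0.95) = 1.645, giving δ = 3.699.
δ = d·√(n/2) ⇒ n = 2(δ/d)² = 2 × (3.699 / 1.07)² = 23.90.
Round up to the next whole unit.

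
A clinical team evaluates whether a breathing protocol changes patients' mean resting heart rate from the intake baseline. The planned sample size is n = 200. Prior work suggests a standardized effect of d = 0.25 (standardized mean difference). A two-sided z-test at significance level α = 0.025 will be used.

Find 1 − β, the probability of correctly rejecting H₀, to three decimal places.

Power ≈ 0.902

Noncentrality parameter: δ = d·√n = 0.25 × √200 = 3.5355
Critical value for a two-sided test at α = 0.025: z_{α/2} = 2.241.
Power = Φ(δ − 2.241) + Φ(−δ − 2.241) = Φ(1.294) + Φ(-5.777) = 0.9022 + 0.0000 = 0.9022.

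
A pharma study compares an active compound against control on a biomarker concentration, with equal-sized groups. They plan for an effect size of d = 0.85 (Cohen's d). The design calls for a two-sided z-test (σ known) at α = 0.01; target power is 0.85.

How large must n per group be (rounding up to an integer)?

n = 37 per group

For power 0.85 need Φ(δ − z_{0.005}) = 0.85, so δ = z_{0.005} + z_{0.15} = 2.576 + 1.036 = 3.612.
(The Φ(−δ − z_{α/2}) term is vanishingly small for δ > 0 and is dropped in the standard sample-size formula.)
δ = d·√(n/2) ⇒ n = 2(δ/d)² = 2 × (3.612 / 0.85)² = 36.12.
Round up to the next whole unit.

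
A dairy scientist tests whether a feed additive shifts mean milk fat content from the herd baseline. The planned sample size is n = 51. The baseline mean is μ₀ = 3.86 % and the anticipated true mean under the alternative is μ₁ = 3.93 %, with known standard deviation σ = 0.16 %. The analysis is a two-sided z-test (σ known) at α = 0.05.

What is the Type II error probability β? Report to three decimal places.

β ≈ 0.122

Standardized effect: d = |μ₁ − μ₀| / σ = |3.93 − 3.86| / 0.16 = 0.4375
Noncentrality parameter: λ = d·√n = 0.4375 × √51 = 3.1244
Two-sided α = 0.05 → critical value z_{0.025} = 1.960.
Power = Φ(λ − 1.960) + Φ(−λ − 1.960) = Φ(1.164) + Φ(-5.084) = 0.8779 + 0.0000 = 0.8779.
Type II error: β = 1 − power = 1 − 0.8779 = 0.1221.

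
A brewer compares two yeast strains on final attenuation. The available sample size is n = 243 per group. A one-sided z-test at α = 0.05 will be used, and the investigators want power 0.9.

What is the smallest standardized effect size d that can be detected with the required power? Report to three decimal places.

d ≈ 0.265

Required noncentrality: δ = z_{0.05} + z_{0.10} = 1.645 + 1.282 = 2.926.
δ = d·√(n/2) ⇒ d = δ/√(n/2) = 2.926/√(243/2) = 0.2655.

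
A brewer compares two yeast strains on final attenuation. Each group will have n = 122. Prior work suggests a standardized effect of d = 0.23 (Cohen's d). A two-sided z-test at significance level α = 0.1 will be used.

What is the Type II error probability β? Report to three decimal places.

Noncentrality parameter: δ = d·√(n/2) = 0.23 × √(122/2) = 1.7964
Two-sided α = 0.1 → critical value z_{0.05} = 1.645.
Power = Φ(δ − 1.645) + Φ(−δ − 1.645) = Φ(0.152) + Φ(-3.441) = 0.5602 + 0.0003 = 0.5605.
Type II error: β = 1 − power = 1 − 0.5605 = 0.4395.

β ≈ 0.439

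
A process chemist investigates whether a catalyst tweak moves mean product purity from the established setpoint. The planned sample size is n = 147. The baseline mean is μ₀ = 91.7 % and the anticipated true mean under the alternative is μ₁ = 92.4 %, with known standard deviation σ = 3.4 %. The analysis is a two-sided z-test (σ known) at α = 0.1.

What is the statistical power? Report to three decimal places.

Standardized effect: d = |μ₁ − μ₀| / σ = |92.4 − 91.7| / 3.4 = 0.2059
Noncentrality parameter: δ = d·√n = 0.2059 × √147 = 2.4962
Critical value for a two-sided test at α = 0.1: z_{α/2} = 1.645.
Power = Φ(δ − 1.645) + Φ(−δ − 1.645) = Φ(0.851) + Φ(-4.141) = 0.8027 + 0.0000 = 0.8027.

Power ≈ 0.803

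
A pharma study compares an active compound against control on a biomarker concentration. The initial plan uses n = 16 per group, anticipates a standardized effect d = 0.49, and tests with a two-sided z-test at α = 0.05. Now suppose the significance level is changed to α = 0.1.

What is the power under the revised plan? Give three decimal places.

δ = d·√(n/2) = 0.49 × √(16/2) = 1.3859 (unchanged). New critical value: z_{0.05} = 1.645.
Revised power = Φ(δ − 1.645) + Φ(−δ − 1.645) = Φ(-0.259) + Φ(-3.031) = 0.3978 + 0.0012 = 0.3991.

Power ≈ 0.399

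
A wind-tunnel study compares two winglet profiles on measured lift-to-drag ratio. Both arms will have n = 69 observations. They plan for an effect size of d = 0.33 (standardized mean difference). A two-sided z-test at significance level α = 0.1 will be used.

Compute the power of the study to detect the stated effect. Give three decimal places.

Power ≈ 0.616

Noncentrality parameter: δ = d·√(n/2) = 0.33 × √(69/2) = 1.9383
Critical value for a two-sided test at α = 0.1: z_{α/2} = 1.645.
Power = Φ(δ − 1.645) + Φ(−δ − 1.645) = Φ(0.293) + Φ(-3.583) = 0.6154 + 0.0002 = 0.6156.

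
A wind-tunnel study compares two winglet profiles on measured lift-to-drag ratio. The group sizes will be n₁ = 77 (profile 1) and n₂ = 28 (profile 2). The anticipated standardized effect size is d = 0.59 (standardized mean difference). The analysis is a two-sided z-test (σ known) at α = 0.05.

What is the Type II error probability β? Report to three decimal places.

Noncentrality parameter: δ = d / √(1/n₁ + 1/n₂) = 0.59 / √(1/77 + 1/28) = 2.6735
Two-sided α = 0.05 → critical value z_{0.025} = 1.960.
Power = Φ(δ − 1.960) + Φ(−δ − 1.960) = Φ(0.714) + Φ(-4.633) = 0.7622 + 0.0000 = 0.7622.
Type II error: β = 1 − power = 1 − 0.7622 = 0.2378.

β ≈ 0.238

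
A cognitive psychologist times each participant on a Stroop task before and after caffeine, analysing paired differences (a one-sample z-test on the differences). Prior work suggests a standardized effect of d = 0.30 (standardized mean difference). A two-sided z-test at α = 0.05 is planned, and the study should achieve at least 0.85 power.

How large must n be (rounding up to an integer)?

n = 100

Set Φ(δ − 1.960) = 0.85; then δ − 1.960 = Φ⁻¹(0.85) = 1.036, giving δ = 2.996.
(The Φ(−δ − z_{α/2}) term is vanishingly small for δ > 0 and is dropped in the standard sample-size formula.)
δ = d·√n ⇒ n = (δ/d)² = (2.996 / 0.30)² = 99.76.
Round up to the next whole unit.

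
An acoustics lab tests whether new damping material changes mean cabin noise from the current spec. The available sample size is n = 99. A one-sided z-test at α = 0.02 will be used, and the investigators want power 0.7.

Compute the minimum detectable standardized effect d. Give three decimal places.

Need Φ(δ − 2.054) = 0.7, so δ = 2.054 + 0.524 = 2.578.
δ = d·√n ⇒ d = δ/√n = 2.578/√99 = 0.2591.

d ≈ 0.259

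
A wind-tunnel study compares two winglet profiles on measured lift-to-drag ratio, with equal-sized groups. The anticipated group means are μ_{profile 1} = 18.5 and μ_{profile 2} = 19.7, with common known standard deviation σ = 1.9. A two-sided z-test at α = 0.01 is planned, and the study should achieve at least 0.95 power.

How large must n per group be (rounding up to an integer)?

Standardized effect: d = |μ_{profile 1} − μ_{profile 2}| / σ = |18.5 − 19.7| / 1.9 = 0.6316
Set Φ(δ − 2.576) = 0.95; then δ − 2.576 = Φ⁻¹(0.95) = 1.645, giving δ = 4.221.
(For δ > 0 the lower-tail rejection region contributes negligibly to power, so the one-term inversion is standard.)
δ = d·√(n/2) ⇒ n = 2(δ/d)² = 2 × (4.221 / 0.6316)² = 89.32.
Rounding up, n = 90 per group.

n = 90 per group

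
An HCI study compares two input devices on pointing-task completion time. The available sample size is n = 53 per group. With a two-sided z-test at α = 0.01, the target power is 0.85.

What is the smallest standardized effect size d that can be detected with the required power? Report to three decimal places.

d ≈ 0.702

Need Φ(δ − 2.576) = 0.85, so δ = 2.576 + 1.036 = 3.612.
(The second rejection-region term Φ(−δ − z_{α/2}) is negligible and dropped.)
δ = d·√(n/2) ⇒ d = δ/√(n/2) = 3.612/√(53/2) = 0.7017.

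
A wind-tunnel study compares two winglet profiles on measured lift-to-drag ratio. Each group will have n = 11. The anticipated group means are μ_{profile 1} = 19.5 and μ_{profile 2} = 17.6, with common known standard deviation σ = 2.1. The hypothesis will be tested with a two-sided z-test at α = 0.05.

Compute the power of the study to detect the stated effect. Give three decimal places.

Standardized effect: d = |μ_{profile 1} − μ_{profile 2}| / σ = |19.5 − 17.6| / 2.1 = 0.9048
Noncentrality parameter: δ = d·√(n/2) = 0.9048 × √(11/2) = 2.1219
Critical value for a two-sided test at α = 0.05: z_{α/2} = 1.960.
Power = Φ(δ − 1.960) + Φ(−δ − 1.960) = Φ(0.162) + Φ(-4.082) = 0.5643 + 0.0000 = 0.5643.

Power ≈ 0.564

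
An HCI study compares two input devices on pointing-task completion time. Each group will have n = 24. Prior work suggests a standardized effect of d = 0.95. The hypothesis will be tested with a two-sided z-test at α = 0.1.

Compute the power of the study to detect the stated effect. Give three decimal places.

Power ≈ 0.950

Noncentrality parameter: δ = d·√(n/2) = 0.95 × √(24/2) = 3.2909
Two-sided α = 0.1 → critical value z_{0.05} = 1.645.
Power = Φ(δ − 1.645) + Φ(−δ − 1.645) = Φ(1.646) + Φ(-4.936) = 0.9501 + 0.0000 = 0.9501.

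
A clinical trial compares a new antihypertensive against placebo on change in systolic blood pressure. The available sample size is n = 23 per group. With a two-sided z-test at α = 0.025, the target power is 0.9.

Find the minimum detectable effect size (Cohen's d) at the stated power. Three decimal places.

Need Φ(δ − 2.241) = 0.9, so δ = 2.241 + 1.282 = 3.523.
(The second rejection-region term Φ(−δ − z_{α/2}) is negligible and dropped.)
δ = d·√(n/2) ⇒ d = δ/√(n/2) = 3.523/√(23/2) = 1.0389.

d ≈ 1.039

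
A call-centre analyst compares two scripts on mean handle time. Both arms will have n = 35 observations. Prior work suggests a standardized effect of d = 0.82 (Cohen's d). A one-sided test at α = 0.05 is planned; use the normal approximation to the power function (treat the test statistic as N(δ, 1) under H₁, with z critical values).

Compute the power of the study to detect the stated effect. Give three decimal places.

Power ≈ 0.963

Noncentrality parameter: δ = d·√(n/2) = 0.82 × √(35/2) = 3.4303
Critical value for a one-sided test at α = 0.05: z_α = 1.645.
Power = P(Z > 1.645 − δ) = Φ(1.785) = 0.9629.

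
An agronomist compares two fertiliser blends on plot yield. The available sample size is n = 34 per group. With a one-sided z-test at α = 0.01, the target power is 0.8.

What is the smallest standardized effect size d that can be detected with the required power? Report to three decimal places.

Need Φ(δ − 2.326) = 0.8, so δ = 2.326 + 0.842 = 3.168.
δ = d·√(n/2) ⇒ d = δ/√(n/2) = 3.168/√(34/2) = 0.7683.

d ≈ 0.768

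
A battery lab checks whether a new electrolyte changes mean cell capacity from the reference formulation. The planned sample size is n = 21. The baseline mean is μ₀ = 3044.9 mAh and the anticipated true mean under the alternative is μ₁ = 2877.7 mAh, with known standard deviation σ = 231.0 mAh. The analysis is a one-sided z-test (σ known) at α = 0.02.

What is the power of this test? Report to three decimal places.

Power ≈ 0.897

Standardized effect: d = |μ₁ − μ₀| / σ = |2877.7 − 3044.9| / 231.0 = 0.7238
Noncentrality parameter: δ = d·√n = 0.7238 × √21 = 3.3169
One-sided α = 0.02 → critical value z_{0.02} = 2.054.
Power = Φ(δ − 2.054) = Φ(1.263) = 0.8967.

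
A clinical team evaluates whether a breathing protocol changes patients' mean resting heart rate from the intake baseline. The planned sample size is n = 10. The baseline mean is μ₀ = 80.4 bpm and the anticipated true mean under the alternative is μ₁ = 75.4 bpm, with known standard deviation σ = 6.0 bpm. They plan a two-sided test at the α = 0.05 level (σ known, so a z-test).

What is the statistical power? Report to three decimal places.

Power ≈ 0.750

Standardized effect: d = |μ₁ − μ₀| / σ = |75.4 − 80.4| / 6.0 = 0.8333
Noncentrality parameter: δ = d·√n = 0.8333 × √10 = 2.6352
Two-sided α = 0.05 → critical value z_{0.025} = 1.960.
Power = Φ(δ − 1.960) + Φ(−δ − 1.960) = Φ(0.675) + Φ(-4.595) = 0.7502 + 0.0000 = 0.7502.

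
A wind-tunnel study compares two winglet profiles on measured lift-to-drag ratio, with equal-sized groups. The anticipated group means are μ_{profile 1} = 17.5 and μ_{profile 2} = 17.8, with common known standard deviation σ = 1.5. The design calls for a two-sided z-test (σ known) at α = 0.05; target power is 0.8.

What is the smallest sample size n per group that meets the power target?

n = 393 per group

Standardized effect: d = |μ_{profile 1} − μ_{profile 2}| / σ = |17.5 − 17.8| / 1.5 = 0.2000
Set Φ(δ − 1.960) = 0.8; then δ − 1.960 = Φ⁻¹(0.8) = 0.842, giving δ = 2.802.
(Ignoring the negligible lower-tail rejection probability gives the usual closed-form inversion.)
δ = d·√(n/2) ⇒ n = 2(δ/d)² = 2 × (2.802 / 0.2000)² = 392.44.
Round up to the next whole unit.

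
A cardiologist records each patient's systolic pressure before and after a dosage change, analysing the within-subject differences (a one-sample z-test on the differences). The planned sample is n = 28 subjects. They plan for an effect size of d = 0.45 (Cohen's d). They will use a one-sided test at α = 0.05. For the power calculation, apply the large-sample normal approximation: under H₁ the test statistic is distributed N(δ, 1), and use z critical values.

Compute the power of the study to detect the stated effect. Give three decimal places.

Noncentrality parameter: δ = d·√n = 0.45 × √28 = 2.3812
Critical value for a one-sided test at α = 0.05: z_α = 1.645.
Power = Φ(δ − 1.645) = Φ(0.736) = 0.7692.

Power ≈ 0.769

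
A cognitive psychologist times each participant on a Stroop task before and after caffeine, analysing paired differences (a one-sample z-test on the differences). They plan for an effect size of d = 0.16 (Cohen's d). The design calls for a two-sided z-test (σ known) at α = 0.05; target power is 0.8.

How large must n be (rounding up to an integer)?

For power 0.8 need Φ(δ − z_{0.025}) = 0.8, so δ = z_{0.025} + z_{0.20} = 1.960 + 0.842 = 2.802.
(Ignoring the negligible lower-tail rejection probability gives the usual closed-form inversion.)
δ = d·√n ⇒ n = (δ/d)² = (2.802 / 0.16)² = 306.60.
Rounding up, n = 307.

n = 307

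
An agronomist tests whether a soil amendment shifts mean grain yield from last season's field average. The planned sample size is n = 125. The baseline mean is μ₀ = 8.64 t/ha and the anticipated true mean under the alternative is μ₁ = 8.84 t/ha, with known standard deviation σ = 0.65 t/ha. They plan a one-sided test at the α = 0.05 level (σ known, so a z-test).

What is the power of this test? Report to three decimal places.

Power ≈ 0.964

Standardized effect: d = |μ₁ − μ₀| / σ = |8.84 − 8.64| / 0.65 = 0.3077
Noncentrality parameter: λ = d·√n = 0.3077 × √125 = 3.4401
Critical value for a one-sided test at α = 0.05: z_α = 1.645.
Power = P(Z > 1.645 − λ) = Φ(1.795) = 0.9637.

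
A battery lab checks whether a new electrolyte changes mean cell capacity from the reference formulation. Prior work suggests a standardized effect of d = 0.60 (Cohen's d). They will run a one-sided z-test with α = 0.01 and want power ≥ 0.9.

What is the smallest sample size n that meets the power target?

n = 37

For power 0.9 need Φ(δ − z_{0.01}) = 0.9, so δ = z_{0.01} + z_{0.10} = 2.326 + 1.282 = 3.608.
δ = d·√n ⇒ n = (δ/d)² = (3.608 / 0.60)² = 36.16.
Rounding up, n = 37.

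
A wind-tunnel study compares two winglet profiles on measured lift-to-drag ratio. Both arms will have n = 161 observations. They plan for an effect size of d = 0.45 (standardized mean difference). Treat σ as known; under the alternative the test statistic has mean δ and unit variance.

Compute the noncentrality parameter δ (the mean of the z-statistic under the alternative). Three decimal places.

δ ≈ 4.037

The noncentrality parameter scales effect size by the design's sample-size factor: δ = d·√(n/2) = 0.45 × √(161/2) = 4.0375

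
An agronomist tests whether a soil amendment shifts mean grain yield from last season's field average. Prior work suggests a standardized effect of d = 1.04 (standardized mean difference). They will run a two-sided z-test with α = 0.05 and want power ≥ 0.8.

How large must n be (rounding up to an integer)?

n = 8

For power 0.8 need Φ(δ − z_{0.025}) = 0.8, so δ = z_{0.025} + z_{0.20} = 1.960 + 0.842 = 2.802.
(For δ > 0 the lower-tail rejection region contributes negligibly to power, so the one-term inversion is standard.)
δ = d·√n ⇒ n = (δ/d)² = (2.802 / 1.04)² = 7.26.
Rounding up, n = 8.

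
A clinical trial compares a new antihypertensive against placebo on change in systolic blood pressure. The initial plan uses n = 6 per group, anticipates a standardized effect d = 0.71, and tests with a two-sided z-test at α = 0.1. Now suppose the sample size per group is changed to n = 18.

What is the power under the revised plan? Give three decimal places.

Power ≈ 0.686

With n = 18 per group: δ = d·√(n/2) = 0.71 × √(18/2) = 2.1300. Critical value z_{0.05} = 1.645.
Revised power = Φ(δ − 1.645) + Φ(−δ − 1.645) = Φ(0.485) + Φ(-3.775) = 0.6862 + 0.0001 = 0.6863.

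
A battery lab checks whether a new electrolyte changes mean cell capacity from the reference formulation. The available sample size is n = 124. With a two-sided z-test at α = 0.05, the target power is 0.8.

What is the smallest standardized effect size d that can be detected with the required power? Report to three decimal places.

Need Φ(δ − 1.960) = 0.8, so δ = 1.960 + 0.842 = 2.802.
(The second rejection-region term Φ(−δ − z_{α/2}) is negligible and dropped.)
δ = d·√n ⇒ d = δ/√n = 2.802/√124 = 0.2516.

d ≈ 0.252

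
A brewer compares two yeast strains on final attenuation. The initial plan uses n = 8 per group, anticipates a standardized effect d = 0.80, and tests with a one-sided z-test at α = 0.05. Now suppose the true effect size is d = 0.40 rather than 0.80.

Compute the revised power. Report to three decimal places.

With d = 0.40: δ = d·√(n/2) = 0.40 × √(8/2) = 0.8000. Critical value z_{0.05} = 1.645.
Revised power = P(Z > 1.645 − δ) = Φ(-0.845) = 0.1991.

Power ≈ 0.199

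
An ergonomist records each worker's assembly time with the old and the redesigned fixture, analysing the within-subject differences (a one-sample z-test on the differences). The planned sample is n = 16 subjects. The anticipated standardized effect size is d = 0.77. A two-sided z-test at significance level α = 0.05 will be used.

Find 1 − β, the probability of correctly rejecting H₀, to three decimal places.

Noncentrality parameter: δ = d·√n = 0.77 × √16 = 3.0800
Two-sided α = 0.05 → critical value z_{0.025} = 1.960.
Power = Φ(δ − 1.960) + Φ(−δ − 1.960) = Φ(1.120) + Φ(-5.040) = 0.8687 + 0.0000 = 0.8687.

Power ≈ 0.869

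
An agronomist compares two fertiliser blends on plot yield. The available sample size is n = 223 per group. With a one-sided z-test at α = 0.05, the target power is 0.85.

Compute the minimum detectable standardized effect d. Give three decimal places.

d ≈ 0.254

Need Φ(δ − 1.645) = 0.85, so δ = 1.645 + 1.036 = 2.681.
δ = d·√(n/2) ⇒ d = δ/√(n/2) = 2.681/√(223/2) = 0.2539.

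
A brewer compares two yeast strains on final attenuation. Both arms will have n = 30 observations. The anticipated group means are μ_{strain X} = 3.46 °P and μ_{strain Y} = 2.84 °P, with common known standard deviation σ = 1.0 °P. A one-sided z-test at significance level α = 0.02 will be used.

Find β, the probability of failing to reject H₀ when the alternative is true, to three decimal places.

β ≈ 0.364

Standardized effect: d = |μ_{strain X} − μ_{strain Y}| / σ = |3.46 − 2.84| / 1.0 = 0.6200
Noncentrality parameter: δ = d·√(n/2) = 0.6200 × √(30/2) = 2.4012
Critical value for a one-sided test at α = 0.02: z_α = 2.054.
Power = P(Z > 2.054 − δ) = Φ(0.348) = 0.6359.
Type II error: β = 1 − power = 1 − 0.6359 = 0.3641.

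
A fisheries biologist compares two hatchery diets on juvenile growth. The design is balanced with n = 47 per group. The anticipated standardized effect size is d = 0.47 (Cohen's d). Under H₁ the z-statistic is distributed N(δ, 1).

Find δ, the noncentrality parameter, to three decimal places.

The noncentrality parameter scales effect size by the design's sample-size factor: δ = d·√(n/2) = 0.47 × √(47/2) = 2.2784

δ ≈ 2.278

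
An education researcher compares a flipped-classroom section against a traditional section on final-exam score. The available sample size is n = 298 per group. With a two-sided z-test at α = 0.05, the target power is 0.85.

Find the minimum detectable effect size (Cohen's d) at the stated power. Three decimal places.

d ≈ 0.245

Required noncentrality: δ = z_{0.025} + z_{0.15} = 1.960 + 1.036 = 2.996.
(The second rejection-region term Φ(−δ − z_{α/2}) is negligible and dropped.)
δ = d·√(n/2) ⇒ d = δ/√(n/2) = 2.996/√(298/2) = 0.2455.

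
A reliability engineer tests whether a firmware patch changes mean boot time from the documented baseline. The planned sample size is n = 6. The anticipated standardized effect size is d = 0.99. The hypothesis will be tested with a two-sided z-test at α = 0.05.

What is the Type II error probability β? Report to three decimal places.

β ≈ 0.321

Noncentrality parameter: δ = d·√n = 0.99 × √6 = 2.4250
Critical value for a two-sided test at α = 0.05: z_{α/2} = 1.960.
Power = Φ(δ − 1.960) + Φ(−δ − 1.960) = Φ(0.465) + Φ(-4.385) = 0.6790 + 0.0000 = 0.6791.
Type II error: β = 1 − power = 1 − 0.6791 = 0.3209.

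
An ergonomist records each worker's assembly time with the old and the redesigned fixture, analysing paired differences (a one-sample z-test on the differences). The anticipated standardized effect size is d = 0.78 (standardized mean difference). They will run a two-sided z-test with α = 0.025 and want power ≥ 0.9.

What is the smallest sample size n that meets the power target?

For power 0.9 need Φ(δ − z_{0.0125}) = 0.9, so δ = z_{0.0125} + z_{0.10} = 2.241 + 1.282 = 3.523.
(For δ > 0 the lower-tail rejection region contributes negligibly to power, so the one-term inversion is standard.)
δ = d·√n ⇒ n = (δ/d)² = (3.523 / 0.78)² = 20.40.
Round up to the next whole unit.

n = 21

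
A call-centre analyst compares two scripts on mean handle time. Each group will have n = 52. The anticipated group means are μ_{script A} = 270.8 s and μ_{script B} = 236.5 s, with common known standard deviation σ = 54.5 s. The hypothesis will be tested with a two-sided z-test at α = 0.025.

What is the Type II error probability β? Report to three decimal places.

β ≈ 0.167

Standardized effect: d = |μ_{script A} − μ_{script B}| / σ = |270.8 − 236.5| / 54.5 = 0.6294
Noncentrality parameter: δ = d·√(n/2) = 0.6294 × √(52/2) = 3.2091
Two-sided α = 0.025 → critical value z_{0.0125} = 2.241.
Power = Φ(δ − 2.241) + Φ(−δ − 2.241) = Φ(0.968) + Φ(-5.451) = 0.8334 + 0.0000 = 0.8334.
Type II error: β = 1 − power = 1 − 0.8334 = 0.1666.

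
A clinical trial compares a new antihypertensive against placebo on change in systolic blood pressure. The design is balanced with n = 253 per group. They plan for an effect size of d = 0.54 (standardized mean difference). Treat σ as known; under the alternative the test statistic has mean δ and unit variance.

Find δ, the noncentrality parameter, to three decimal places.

The noncentrality parameter scales effect size by the design's sample-size factor: δ = d·√(n/2) = 0.54 × √(253/2) = 6.0735

δ ≈ 6.073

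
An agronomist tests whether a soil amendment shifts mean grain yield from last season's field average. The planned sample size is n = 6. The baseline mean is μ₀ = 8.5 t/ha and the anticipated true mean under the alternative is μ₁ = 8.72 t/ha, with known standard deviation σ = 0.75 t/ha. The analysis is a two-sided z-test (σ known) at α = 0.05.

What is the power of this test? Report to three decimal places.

Standardized effect: d = |μ₁ − μ₀| / σ = |8.72 − 8.5| / 0.75 = 0.2933
Noncentrality parameter: δ = d·√n = 0.2933 × √6 = 0.7185
Two-sided α = 0.05 → critical value z_{0.025} = 1.960.
Power = Φ(δ − 1.960) + Φ(−δ − 1.960) = Φ(-1.241) + Φ(-2.678) = 0.1072 + 0.0037 = 0.1109.

Power ≈ 0.111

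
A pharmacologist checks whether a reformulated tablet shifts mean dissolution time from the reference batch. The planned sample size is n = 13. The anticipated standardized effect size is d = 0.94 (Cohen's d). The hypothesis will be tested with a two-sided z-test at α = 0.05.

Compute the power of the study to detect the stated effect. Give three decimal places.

Noncentrality parameter: δ = d·√n = 0.94 × √13 = 3.3892
Critical value for a two-sided test at α = 0.05: z_{α/2} = 1.960.
Power = Φ(δ − 1.960) + Φ(−δ − 1.960) = Φ(1.429) + Φ(-5.349) = 0.9235 + 0.0000 = 0.9235.

Power ≈ 0.924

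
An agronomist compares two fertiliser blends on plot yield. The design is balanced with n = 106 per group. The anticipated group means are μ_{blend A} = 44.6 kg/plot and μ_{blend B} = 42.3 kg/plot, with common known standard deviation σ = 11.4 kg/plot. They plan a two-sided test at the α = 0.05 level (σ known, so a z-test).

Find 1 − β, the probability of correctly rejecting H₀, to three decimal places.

Power ≈ 0.312

Standardized effect: d = |μ_{blend A} − μ_{blend B}| / σ = |44.6 − 42.3| / 11.4 = 0.2018
Noncentrality parameter: δ = d·√(n/2) = 0.2018 × √(106/2) = 1.4688
Two-sided α = 0.05 → critical value z_{0.025} = 1.960.
Power = Φ(δ − 1.960) + Φ(−δ − 1.960) = Φ(-0.491) + Φ(-3.429) = 0.3117 + 0.0003 = 0.3120.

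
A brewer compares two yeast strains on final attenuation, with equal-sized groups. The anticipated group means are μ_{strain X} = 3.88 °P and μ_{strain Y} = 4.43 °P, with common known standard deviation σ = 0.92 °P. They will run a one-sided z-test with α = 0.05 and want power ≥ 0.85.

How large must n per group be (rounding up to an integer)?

n = 41 per group

Standardized effect: d = |μ_{strain X} − μ_{strain Y}| / σ = |3.88 − 4.43| / 0.92 = 0.5978
Set Φ(δ − 1.645) = 0.85; then δ − 1.645 = Φ⁻¹(0.85) = 1.036, giving δ = 2.681.
δ = d·√(n/2) ⇒ n = 2(δ/d)² = 2 × (2.681 / 0.5978)² = 40.23.
Rounding up, n = 41 per group.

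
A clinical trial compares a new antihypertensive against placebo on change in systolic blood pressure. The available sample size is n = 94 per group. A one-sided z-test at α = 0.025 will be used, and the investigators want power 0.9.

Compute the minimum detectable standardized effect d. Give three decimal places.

Need Φ(δ − 1.960) = 0.9, so δ = 1.960 + 1.282 = 3.242.
δ = d·√(n/2) ⇒ d = δ/√(n/2) = 3.242/√(94/2) = 0.4728.

d ≈ 0.473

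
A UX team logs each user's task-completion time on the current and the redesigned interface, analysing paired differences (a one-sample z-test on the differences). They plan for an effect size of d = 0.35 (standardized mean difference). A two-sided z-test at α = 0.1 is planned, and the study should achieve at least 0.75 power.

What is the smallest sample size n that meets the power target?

For power 0.75 need Φ(δ − z_{0.05}) = 0.75, so δ = z_{0.05} + z_{0.25} = 1.645 + 0.674 = 2.319.
(The Φ(−δ − z_{α/2}) term is vanishingly small for δ > 0 and is dropped in the standard sample-size formula.)
δ = d·√n ⇒ n = (δ/d)² = (2.319 / 0.35)² = 43.91.
Round up to the next whole unit.

n = 44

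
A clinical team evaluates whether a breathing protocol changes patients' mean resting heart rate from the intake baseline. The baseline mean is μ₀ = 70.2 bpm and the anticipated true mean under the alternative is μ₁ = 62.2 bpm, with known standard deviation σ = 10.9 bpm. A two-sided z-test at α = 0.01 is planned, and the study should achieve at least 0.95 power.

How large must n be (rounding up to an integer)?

n = 34

Standardized effect: d = |μ₁ − μ₀| / σ = |62.2 − 70.2| / 10.9 = 0.7339
For power 0.95 need Φ(δ − z_{0.005}) = 0.95, so δ = z_{0.005} + z_{0.05} = 2.576 + 1.645 = 4.221.
(For δ > 0 the lower-tail rejection region contributes negligibly to power, so the one-term inversion is standard.)
δ = d·√n ⇒ n = (δ/d)² = (4.221 / 0.7339)² = 33.07.
Rounding up, n = 34.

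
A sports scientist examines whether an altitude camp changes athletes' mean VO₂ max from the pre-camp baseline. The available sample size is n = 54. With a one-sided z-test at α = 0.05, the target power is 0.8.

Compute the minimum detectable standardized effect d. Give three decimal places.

d ≈ 0.338

Need Φ(δ − 1.645) = 0.8, so δ = 1.645 + 0.842 = 2.486.
δ = d·√n ⇒ d = δ/√n = 2.486/√54 = 0.3384.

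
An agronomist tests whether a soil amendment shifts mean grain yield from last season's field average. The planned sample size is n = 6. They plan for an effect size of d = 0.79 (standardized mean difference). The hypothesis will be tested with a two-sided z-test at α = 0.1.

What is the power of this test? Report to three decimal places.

Noncentrality parameter: λ = d·√n = 0.79 × √6 = 1.9351
Two-sided α = 0.1 → critical value z_{0.05} = 1.645.
Power = Φ(λ − 1.645) + Φ(−λ − 1.645) = Φ(0.290) + Φ(-3.580) = 0.6142 + 0.0002 = 0.6144.

Power ≈ 0.614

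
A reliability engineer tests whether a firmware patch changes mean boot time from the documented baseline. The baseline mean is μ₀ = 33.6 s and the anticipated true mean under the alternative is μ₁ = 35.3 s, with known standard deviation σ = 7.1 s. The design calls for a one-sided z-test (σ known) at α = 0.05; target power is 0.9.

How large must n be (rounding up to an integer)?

n = 150

Standardized effect: d = |μ₁ − μ₀| / σ = |35.3 − 33.6| / 7.1 = 0.2394
Set Φ(δ − 1.645) = 0.9; then δ − 1.645 = Φ⁻¹(0.9) = 1.282, giving δ = 2.926.
δ = d·√n ⇒ n = (δ/d)² = (2.926 / 0.2394)² = 149.38.
Round up to the next whole unit.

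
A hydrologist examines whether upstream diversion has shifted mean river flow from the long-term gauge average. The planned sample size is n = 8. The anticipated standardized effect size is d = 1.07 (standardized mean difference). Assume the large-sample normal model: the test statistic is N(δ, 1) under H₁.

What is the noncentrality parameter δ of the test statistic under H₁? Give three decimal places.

The noncentrality parameter scales effect size by the design's sample-size factor: δ = d·√n = 1.07 × √8 = 3.0264

δ ≈ 3.026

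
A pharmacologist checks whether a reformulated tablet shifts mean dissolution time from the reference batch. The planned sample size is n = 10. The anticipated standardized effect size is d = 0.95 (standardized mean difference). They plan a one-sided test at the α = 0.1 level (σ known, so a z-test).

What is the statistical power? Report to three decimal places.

Power ≈ 0.958

Noncentrality parameter: δ = d·√n = 0.95 × √10 = 3.0042
One-sided α = 0.1 → critical value z_{0.1} = 1.282.
Power = Φ(δ − 1.282) = Φ(1.723) = 0.9575.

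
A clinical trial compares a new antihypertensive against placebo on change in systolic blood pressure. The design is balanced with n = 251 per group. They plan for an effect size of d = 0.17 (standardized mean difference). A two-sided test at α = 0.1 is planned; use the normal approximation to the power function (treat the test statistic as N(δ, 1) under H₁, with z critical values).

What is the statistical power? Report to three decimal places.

Noncentrality parameter: δ = d·√(n/2) = 0.17 × √(251/2) = 1.9045
Critical value for a two-sided test at α = 0.1: z_{α/2} = 1.645.
Power = Φ(δ − 1.645) + Φ(−δ − 1.645) = Φ(0.260) + Φ(-3.549) = 0.6024 + 0.0002 = 0.6026.

Power ≈ 0.603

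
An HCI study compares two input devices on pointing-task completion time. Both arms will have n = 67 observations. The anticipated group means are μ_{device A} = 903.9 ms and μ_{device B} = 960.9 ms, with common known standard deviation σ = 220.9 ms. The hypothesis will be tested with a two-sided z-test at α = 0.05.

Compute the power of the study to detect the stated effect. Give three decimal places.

Standardized effect: d = |μ_{device A} − μ_{device B}| / σ = |903.9 − 960.9| / 220.9 = 0.2580
Noncentrality parameter: δ = d·√(n/2) = 0.2580 × √(67/2) = 1.4935
Critical value for a two-sided test at α = 0.05: z_{α/2} = 1.960.
Power = Φ(δ − 1.960) + Φ(−δ − 1.960) = Φ(-0.466) + Φ(-3.453) = 0.3204 + 0.0003 = 0.3207.

Power ≈ 0.321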